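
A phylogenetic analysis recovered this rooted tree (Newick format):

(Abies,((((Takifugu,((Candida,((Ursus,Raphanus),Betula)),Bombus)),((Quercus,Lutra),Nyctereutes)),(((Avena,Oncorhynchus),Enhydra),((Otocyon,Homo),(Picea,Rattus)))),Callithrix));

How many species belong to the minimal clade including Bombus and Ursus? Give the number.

5

The MRCA of Bombus and Ursus is the node subtending ((Candida,((Ursus,Raphanus),Betula)),Bombus).
That clade contains 5 terminal taxa: Betula, Bombus, Candida, Raphanus, Ursus.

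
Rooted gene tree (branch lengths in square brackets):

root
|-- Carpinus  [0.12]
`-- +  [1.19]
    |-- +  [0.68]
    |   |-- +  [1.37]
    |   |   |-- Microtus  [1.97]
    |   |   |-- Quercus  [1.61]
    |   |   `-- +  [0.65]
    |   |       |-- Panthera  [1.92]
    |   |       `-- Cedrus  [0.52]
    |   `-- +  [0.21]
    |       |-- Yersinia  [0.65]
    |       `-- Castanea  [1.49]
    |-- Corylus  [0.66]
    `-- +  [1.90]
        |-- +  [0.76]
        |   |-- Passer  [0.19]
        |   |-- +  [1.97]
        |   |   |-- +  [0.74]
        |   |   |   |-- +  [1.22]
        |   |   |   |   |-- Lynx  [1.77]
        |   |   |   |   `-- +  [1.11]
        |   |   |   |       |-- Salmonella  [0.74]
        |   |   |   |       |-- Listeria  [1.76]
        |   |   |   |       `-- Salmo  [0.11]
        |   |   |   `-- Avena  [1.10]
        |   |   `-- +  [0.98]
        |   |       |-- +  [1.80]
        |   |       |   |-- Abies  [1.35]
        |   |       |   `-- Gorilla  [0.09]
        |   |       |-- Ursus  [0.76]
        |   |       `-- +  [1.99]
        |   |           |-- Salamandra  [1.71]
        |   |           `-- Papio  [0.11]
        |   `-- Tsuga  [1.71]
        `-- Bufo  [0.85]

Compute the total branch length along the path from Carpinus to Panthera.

5.93

The path runs Carpinus → … → MRCA → … → Panthera; the MRCA is the root of the tree.
Branch lengths along that path: 0.12 + 1.19 + 0.68 + 1.37 + 0.65 + 1.92 = 5.93.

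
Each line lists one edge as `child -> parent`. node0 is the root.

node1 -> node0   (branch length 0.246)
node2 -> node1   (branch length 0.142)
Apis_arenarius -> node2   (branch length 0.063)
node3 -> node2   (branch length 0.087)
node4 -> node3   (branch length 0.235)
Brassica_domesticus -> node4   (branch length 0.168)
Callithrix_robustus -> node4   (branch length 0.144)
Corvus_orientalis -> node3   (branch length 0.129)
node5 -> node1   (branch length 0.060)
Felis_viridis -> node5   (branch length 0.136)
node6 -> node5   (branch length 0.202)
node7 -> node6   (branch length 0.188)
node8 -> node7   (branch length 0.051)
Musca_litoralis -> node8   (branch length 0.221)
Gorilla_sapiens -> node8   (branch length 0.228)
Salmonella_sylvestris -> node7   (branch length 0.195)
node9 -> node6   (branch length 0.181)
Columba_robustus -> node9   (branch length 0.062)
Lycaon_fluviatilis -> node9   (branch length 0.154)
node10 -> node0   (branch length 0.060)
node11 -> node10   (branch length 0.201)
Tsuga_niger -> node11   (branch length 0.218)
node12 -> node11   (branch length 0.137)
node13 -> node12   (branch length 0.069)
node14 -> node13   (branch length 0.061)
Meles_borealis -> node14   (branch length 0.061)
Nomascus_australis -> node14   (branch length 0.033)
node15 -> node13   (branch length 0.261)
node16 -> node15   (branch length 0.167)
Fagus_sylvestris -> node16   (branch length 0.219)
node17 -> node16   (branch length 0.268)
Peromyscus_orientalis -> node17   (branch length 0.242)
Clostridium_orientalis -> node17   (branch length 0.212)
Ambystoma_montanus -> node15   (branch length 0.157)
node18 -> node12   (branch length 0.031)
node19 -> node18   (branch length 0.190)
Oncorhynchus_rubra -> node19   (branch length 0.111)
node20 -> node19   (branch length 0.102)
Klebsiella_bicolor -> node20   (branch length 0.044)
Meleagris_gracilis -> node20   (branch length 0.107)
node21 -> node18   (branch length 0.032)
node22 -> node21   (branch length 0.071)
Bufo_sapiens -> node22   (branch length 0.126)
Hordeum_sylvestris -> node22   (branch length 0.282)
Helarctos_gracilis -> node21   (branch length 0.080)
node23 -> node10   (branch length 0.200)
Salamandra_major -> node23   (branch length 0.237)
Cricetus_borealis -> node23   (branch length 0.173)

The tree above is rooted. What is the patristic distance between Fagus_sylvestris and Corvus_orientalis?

The path runs Fagus_sylvestris → … → MRCA → … → Corvus_orientalis; the MRCA is the root of the tree.
Branch lengths along that path: 0.219 + 0.167 + 0.261 + 0.069 + 0.137 + 0.201 + 0.060 + 0.246 + 0.142 + 0.087 + 0.129 = 1.718.

1.718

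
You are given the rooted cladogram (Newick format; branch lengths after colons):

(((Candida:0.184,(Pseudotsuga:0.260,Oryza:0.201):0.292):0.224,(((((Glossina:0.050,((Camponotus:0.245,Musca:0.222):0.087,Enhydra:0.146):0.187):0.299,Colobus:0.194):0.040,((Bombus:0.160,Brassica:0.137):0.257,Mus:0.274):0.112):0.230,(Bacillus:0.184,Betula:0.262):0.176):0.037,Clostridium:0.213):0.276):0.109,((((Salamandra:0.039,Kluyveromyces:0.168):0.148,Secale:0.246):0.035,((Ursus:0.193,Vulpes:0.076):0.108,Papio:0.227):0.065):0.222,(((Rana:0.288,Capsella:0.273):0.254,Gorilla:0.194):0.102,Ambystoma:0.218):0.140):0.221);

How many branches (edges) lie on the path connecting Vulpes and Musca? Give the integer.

The MRCA of Vulpes and Musca is the root of the tree.
From Vulpes up to that node: 5 branches. From Musca up to the same node: 9 branches. Total: 5 + 9 = 14.

14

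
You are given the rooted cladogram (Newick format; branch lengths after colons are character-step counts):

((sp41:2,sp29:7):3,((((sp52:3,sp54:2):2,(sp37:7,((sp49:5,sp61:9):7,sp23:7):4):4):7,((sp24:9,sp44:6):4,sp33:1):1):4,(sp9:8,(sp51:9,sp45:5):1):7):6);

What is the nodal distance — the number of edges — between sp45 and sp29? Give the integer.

The MRCA of sp45 and sp29 is the root of the tree.
From sp45 up to that node: 4 branches. From sp29 up to the same node: 2 branches. Total: 4 + 2 = 6.

6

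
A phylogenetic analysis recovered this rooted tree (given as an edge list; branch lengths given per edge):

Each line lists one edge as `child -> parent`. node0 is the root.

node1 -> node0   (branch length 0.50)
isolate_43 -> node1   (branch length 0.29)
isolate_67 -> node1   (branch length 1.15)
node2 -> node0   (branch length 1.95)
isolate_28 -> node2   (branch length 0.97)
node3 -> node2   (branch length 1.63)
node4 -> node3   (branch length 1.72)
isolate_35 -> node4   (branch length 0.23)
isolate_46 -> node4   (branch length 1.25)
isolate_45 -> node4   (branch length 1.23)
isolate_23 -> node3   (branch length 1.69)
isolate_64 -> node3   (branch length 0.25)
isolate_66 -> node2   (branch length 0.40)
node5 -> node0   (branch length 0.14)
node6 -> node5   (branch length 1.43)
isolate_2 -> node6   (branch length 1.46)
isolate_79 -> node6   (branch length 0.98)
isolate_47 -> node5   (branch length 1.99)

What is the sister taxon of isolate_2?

isolate_79

isolate_2 attaches to the tree at the node subtending (isolate_2,isolate_79).
The other lineage descending from that same node — the sister group — is the single tip isolate_79.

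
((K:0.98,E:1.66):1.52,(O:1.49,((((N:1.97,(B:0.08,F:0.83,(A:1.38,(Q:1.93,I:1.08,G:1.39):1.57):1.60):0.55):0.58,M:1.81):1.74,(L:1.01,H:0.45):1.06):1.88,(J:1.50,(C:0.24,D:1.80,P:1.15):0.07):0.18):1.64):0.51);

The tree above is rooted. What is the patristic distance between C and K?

The path runs C → … → MRCA → … → K; the MRCA is the root of the tree.
Branch lengths along that path: 0.24 + 0.07 + 0.18 + 1.64 + 0.51 + 1.52 + 0.98 = 5.14.

5.14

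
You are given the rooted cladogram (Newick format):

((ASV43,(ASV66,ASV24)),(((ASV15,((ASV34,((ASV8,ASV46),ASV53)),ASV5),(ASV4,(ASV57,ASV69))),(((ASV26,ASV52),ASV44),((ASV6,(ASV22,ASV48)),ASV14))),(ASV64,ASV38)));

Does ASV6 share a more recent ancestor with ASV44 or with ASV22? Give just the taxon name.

ASV22

The MRCA of ASV6 and ASV22 subtends (ASV6,(ASV22,ASV48)) (3 taxa).
The MRCA of ASV6 and ASV44 subtends (((ASV26,ASV52),ASV44),((ASV6,(ASV22,ASV48)),ASV14)) (7 taxa).
The first is nested inside the second, so ASV6 shares a more recent common ancestor with ASV22.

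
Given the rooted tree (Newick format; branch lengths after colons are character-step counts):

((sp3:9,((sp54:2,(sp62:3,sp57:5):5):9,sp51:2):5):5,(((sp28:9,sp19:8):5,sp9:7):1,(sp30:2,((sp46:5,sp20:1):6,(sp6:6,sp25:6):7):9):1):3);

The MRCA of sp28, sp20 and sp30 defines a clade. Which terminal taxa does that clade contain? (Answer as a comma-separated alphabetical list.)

sp19, sp20, sp25, sp28, sp30, sp46, sp6, sp9

Tracing sp28: it sits inside (sp28,sp19).
Tracing sp20: it sits inside (sp46,sp20).
Tracing sp30: it sits inside (sp30,((sp46,sp20),(sp6,sp25))).
The smallest clade enclosing all 3 is (((sp28,sp19),sp9),(sp30,((sp46,sp20),(sp6,sp25)))); the answer is its 8 terminal taxa in alphabetical order.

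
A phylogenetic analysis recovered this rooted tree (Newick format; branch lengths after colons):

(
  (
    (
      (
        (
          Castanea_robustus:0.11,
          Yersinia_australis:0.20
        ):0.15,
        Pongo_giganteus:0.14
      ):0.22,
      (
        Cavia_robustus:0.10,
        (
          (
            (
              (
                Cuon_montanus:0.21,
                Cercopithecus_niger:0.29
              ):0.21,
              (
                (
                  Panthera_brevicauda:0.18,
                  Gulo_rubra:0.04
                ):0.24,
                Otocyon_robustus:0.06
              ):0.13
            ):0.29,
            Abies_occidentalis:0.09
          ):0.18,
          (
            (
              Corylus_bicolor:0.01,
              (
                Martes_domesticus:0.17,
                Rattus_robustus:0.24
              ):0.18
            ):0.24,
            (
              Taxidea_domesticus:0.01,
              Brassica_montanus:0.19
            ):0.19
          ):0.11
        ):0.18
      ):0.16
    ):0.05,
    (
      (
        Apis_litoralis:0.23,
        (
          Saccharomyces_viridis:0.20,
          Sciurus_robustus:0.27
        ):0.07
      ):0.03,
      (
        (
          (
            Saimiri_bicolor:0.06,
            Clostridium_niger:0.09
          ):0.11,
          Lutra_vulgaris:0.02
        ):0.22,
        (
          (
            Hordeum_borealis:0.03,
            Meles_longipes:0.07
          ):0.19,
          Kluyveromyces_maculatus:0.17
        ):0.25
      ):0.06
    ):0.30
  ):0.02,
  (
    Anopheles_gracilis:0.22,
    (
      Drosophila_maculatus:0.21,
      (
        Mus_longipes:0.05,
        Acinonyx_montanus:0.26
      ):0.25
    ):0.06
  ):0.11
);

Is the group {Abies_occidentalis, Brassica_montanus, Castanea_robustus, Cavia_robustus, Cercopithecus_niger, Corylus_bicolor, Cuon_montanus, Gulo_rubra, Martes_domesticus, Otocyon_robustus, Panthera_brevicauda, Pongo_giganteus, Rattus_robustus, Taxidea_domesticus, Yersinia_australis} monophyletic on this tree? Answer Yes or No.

The most recent common ancestor of these taxa subtends (((Castanea_robustus,Yersinia_australis),Pongo_giganteus),(Cavia_robustus,((((Cuon_montanus,Cercopithecus_niger),((Panthera_brevicauda,Gulo_rubra),Otocyon_robustus)),Abies_occidentalis),((Corylus_bicolor,(Martes_domesticus,Rattus_robustus)),(Taxidea_domesticus,Brassica_montanus))))).
That clade has exactly 15 tips — every listed taxon and nothing else — so the group is monophyletic.

Yes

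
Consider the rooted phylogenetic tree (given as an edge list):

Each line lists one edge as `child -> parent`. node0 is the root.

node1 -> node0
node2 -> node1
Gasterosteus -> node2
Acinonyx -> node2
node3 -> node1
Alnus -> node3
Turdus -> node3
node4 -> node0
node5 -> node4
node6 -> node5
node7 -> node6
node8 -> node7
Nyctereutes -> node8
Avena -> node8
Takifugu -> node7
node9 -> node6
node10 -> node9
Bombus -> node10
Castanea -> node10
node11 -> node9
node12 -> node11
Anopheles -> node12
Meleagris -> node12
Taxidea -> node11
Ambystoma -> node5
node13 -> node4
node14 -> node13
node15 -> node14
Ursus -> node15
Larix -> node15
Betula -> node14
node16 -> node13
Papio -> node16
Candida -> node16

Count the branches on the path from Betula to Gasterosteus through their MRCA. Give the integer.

7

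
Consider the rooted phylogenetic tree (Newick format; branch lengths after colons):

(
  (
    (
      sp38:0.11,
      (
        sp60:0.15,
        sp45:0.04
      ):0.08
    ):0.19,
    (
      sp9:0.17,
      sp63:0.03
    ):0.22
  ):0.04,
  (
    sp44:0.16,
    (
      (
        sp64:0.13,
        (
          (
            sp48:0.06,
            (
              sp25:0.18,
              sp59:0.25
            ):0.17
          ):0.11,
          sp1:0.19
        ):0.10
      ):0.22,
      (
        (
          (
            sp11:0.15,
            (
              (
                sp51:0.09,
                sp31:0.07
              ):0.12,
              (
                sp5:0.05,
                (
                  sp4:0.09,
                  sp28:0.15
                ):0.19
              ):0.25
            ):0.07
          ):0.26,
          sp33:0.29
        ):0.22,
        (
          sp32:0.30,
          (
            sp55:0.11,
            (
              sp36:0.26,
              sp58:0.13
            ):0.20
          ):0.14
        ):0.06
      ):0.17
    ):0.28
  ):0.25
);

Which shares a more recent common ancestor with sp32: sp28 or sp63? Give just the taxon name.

sp28

The MRCA of sp32 and sp28 subtends (((sp11,((sp51,sp31),(sp5,(sp4,sp28)))),sp33),(sp32,(sp55,(sp36,sp58)))) (11 taxa).
The MRCA of sp32 and sp63 is the root, subtending the entire tree (22 taxa).
The first is nested inside the second, so sp32 shares a more recent common ancestor with sp28.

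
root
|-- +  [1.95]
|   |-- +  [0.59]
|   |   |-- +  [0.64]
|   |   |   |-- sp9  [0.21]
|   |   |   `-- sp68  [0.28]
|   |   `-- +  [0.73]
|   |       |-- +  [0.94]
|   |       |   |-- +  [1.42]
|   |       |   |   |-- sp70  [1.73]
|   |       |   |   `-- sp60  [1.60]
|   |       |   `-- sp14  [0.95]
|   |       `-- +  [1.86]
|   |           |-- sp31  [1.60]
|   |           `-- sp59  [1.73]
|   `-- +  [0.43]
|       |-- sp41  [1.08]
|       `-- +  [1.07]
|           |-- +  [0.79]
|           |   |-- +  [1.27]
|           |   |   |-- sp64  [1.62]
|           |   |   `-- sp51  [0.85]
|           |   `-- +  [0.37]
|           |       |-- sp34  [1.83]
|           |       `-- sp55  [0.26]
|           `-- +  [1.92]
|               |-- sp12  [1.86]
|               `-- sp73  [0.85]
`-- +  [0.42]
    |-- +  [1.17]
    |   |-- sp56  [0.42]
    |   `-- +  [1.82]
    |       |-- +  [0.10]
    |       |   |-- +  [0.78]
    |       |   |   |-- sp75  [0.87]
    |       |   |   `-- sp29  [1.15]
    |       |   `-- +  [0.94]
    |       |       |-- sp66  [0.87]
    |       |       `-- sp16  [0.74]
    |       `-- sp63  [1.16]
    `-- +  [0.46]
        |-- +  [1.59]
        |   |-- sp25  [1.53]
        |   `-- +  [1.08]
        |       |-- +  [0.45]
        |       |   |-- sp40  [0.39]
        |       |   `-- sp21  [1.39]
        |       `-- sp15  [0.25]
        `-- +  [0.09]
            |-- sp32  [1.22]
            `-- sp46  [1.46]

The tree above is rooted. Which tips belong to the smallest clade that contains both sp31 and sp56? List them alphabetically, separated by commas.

sp12, sp14, sp15, sp16, sp21, sp25, sp29, sp31, sp32, sp34, sp40, sp41, sp46, sp51, sp55, sp56, sp59, sp60, sp63, sp64, sp66, sp68, sp70, sp73, sp75, sp9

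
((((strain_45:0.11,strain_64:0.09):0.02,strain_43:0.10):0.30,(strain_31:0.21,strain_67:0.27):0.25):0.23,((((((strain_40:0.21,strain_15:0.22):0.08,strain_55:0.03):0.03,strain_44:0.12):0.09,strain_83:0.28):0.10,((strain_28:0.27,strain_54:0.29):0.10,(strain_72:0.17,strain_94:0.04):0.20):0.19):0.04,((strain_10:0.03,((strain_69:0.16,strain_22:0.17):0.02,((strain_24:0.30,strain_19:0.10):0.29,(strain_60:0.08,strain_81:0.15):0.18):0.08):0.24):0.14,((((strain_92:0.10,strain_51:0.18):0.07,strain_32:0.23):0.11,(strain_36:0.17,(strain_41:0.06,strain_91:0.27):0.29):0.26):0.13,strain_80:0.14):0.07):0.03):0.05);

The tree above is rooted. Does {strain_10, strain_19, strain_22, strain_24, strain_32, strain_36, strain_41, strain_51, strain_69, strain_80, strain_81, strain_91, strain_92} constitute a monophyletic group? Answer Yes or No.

No

The MRCA of the listed taxa subtends ((strain_10,((strain_69,strain_22),((strain_24,strain_19),(strain_60,strain_81)))),((((strain_92,strain_51),strain_32),(strain_36,(strain_41,strain_91))),strain_80)).
That clade also contains strain_60, which is not in the proposed group, so the group is not monophyletic.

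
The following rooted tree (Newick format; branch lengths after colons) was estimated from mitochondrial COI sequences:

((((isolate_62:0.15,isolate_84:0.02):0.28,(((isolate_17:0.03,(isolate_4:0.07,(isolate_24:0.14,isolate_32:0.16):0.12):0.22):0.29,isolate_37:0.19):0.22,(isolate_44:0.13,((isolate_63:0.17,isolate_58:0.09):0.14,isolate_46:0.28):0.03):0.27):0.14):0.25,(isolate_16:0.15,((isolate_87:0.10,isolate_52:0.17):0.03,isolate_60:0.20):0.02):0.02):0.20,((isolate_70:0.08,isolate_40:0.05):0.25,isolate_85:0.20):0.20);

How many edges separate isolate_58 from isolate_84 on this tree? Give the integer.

7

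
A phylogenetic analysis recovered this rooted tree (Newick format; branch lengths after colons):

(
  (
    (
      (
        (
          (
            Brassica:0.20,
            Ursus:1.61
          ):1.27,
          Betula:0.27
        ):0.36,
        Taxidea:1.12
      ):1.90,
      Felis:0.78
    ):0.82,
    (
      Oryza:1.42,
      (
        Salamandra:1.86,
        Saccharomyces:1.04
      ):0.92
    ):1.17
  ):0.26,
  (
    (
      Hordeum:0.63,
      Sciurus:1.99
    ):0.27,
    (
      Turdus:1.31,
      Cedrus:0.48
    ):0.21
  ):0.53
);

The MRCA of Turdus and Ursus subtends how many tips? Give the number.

12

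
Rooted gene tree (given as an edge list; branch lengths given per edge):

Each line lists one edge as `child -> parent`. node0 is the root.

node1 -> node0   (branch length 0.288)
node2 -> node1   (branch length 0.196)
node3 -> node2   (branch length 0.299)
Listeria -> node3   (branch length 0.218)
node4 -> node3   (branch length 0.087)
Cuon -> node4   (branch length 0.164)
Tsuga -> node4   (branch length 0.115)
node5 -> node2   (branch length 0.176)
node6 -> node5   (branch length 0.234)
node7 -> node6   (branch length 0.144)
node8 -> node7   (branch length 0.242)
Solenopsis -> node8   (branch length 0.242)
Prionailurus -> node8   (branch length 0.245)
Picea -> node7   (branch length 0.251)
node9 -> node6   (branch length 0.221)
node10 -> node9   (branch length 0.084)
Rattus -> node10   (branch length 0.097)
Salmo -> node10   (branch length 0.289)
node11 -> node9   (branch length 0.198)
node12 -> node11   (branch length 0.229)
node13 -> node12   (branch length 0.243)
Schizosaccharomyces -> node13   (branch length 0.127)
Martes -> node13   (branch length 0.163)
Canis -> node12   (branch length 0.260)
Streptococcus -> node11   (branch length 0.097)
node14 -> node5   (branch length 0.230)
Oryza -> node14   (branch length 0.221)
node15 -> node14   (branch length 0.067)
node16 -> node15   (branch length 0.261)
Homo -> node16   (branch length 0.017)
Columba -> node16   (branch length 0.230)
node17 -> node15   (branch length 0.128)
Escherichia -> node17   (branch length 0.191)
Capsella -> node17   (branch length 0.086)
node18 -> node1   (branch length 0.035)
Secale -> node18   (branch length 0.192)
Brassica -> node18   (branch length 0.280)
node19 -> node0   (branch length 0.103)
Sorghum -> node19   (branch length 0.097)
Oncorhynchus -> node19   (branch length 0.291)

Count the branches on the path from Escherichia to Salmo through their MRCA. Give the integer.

8

The MRCA of Escherichia and Salmo is the node subtending ((((Solenopsis,Prionailurus),Picea),((Rattus,Salmo),(((Schizosaccharomyces,Martes),Canis),Streptococcus))),(Oryza,((Homo,Columba),(Escherichia,Capsella)))).
From Escherichia up to that node: 4 branches. From Salmo up to the same node: 4 branches. Total: 4 + 4 = 8.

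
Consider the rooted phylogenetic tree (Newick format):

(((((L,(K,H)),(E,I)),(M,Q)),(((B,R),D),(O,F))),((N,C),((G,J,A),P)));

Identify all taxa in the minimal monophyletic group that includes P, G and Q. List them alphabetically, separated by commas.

Tracing P: it sits inside ((G,J,A),P).
Tracing G: it sits inside (G,J,A).
Tracing Q: it sits inside (M,Q).
The smallest clade enclosing all 3 is the whole tree (their MRCA is the root), so the answer is all 18 tips in alphabetical order.

A, B, C, D, E, F, G, H, I, J, K, L, M, N, O, P, Q, R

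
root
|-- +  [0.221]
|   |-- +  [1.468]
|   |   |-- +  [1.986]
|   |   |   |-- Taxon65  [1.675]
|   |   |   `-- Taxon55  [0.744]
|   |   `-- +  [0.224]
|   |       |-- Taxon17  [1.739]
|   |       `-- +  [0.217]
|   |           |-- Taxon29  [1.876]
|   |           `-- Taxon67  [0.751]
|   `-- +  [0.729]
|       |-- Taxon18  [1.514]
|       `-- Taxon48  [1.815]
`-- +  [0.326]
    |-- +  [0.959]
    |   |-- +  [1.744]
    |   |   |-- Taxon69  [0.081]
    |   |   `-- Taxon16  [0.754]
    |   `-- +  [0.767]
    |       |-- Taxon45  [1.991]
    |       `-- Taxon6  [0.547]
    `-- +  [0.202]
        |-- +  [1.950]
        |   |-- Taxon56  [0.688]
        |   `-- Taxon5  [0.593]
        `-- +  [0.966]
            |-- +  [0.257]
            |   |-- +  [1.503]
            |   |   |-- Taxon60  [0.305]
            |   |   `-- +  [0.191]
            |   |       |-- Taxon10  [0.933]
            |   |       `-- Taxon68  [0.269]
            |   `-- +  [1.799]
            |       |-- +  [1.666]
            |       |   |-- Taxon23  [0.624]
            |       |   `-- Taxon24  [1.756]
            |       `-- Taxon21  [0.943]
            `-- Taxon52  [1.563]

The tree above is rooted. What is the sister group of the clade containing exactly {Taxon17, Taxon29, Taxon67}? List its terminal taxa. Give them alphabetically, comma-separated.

Taxon55, Taxon65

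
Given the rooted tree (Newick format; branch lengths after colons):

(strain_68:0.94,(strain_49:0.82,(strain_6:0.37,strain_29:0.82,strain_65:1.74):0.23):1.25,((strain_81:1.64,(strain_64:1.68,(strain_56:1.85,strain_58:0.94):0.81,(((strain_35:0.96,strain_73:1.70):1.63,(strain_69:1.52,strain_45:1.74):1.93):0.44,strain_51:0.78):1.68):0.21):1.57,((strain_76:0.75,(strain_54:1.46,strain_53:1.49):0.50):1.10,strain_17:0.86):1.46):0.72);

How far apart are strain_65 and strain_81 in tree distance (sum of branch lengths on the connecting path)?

The path runs strain_65 → … → MRCA → … → strain_81; the MRCA is the root of the tree.
Branch lengths along that path: 1.74 + 0.23 + 1.25 + 0.72 + 1.57 + 1.64 = 7.15.

7.15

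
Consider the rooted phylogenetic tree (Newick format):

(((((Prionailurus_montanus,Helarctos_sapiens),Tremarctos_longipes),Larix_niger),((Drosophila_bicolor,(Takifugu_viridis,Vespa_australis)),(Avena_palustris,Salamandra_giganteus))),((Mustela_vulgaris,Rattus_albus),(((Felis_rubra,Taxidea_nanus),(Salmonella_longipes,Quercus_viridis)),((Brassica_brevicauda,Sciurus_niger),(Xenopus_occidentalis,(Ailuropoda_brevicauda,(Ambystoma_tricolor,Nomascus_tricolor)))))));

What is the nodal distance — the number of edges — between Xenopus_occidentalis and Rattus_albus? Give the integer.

6

The MRCA of Xenopus_occidentalis and Rattus_albus is the node subtending ((Mustela_vulgaris,Rattus_albus),(((Felis_rubra,Taxidea_nanus),(Salmonella_longipes,Quercus_viridis)),((Brassica_brevicauda,Sciurus_niger),(Xenopus_occidentalis,(Ailuropoda_brevicauda,(Ambystoma_tricolor,Nomascus_tricolor)))))).
From Xenopus_occidentalis up to that node: 4 branches. From Rattus_albus up to the same node: 2 branches. Total: 4 + 2 = 6.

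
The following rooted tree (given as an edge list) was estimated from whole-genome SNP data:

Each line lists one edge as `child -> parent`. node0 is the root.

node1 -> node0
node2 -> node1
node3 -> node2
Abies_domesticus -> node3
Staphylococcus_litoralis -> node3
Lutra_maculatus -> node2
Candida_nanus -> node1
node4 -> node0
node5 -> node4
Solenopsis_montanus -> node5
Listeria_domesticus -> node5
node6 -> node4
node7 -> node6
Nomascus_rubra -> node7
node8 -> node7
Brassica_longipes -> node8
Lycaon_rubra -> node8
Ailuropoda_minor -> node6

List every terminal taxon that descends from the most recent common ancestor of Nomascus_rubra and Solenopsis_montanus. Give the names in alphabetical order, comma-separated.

Tracing Nomascus_rubra: it sits inside (Nomascus_rubra,(Brassica_longipes,Lycaon_rubra)).
Tracing Solenopsis_montanus: it sits inside (Solenopsis_montanus,Listeria_domesticus).
The smallest clade enclosing both is ((Solenopsis_montanus,Listeria_domesticus),((Nomascus_rubra,(Brassica_longipes,Lycaon_rubra)),Ailuropoda_minor)); the answer is its 6 terminal taxa in alphabetical order.

Ailuropoda_minor, Brassica_longipes, Listeria_domesticus, Lycaon_rubra, Nomascus_rubra, Solenopsis_montanus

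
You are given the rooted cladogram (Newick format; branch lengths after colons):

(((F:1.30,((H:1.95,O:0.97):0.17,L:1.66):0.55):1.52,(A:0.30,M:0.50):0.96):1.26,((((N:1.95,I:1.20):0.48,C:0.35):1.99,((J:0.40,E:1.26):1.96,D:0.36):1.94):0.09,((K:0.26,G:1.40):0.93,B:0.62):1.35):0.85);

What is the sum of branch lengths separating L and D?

The path runs L → … → MRCA → … → D; the MRCA is the root of the tree.
Branch lengths along that path: 1.66 + 0.55 + 1.52 + 1.26 + 0.85 + 0.09 + 1.94 + 0.36 = 8.23.

8.23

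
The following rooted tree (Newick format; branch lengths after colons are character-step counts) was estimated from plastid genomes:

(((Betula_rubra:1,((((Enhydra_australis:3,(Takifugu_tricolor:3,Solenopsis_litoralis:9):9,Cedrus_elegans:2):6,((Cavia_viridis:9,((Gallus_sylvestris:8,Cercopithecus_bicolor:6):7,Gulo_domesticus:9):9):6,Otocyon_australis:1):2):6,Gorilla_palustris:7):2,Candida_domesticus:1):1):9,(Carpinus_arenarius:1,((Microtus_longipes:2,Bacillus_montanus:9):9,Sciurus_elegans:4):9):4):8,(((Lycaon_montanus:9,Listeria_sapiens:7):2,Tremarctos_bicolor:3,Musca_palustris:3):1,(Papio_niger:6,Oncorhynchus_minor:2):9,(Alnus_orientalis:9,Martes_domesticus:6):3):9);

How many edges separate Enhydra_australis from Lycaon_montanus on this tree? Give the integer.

11

The MRCA of Enhydra_australis and Lycaon_montanus is the root of the tree.
From Enhydra_australis up to that node: 7 branches. From Lycaon_montanus up to the same node: 4 branches. Total: 7 + 4 = 11.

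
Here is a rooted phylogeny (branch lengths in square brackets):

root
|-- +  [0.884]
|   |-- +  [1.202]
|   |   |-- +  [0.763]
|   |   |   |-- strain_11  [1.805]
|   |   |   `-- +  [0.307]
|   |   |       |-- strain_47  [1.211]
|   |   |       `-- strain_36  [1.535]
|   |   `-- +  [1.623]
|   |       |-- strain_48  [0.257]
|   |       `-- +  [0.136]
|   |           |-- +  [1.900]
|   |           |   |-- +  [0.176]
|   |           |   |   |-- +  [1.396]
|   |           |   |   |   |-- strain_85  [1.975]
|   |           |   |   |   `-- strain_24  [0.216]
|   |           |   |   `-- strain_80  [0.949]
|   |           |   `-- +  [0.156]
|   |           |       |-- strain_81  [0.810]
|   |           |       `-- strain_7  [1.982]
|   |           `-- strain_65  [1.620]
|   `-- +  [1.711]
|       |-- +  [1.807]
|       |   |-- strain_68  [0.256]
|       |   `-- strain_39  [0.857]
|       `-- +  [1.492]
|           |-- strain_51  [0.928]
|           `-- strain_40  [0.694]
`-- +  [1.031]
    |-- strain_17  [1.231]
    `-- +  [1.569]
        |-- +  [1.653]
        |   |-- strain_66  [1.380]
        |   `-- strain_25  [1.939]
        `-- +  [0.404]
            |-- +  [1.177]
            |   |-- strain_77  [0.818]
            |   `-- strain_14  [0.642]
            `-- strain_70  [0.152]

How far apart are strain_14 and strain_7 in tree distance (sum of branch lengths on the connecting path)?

12.706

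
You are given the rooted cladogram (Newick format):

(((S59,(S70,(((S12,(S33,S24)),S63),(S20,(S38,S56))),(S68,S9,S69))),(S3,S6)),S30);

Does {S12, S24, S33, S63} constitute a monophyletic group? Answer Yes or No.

Yes

The most recent common ancestor of these taxa subtends ((S12,(S33,S24)),S63).
That clade has exactly 4 tips — every listed taxon and nothing else — so the group is monophyletic.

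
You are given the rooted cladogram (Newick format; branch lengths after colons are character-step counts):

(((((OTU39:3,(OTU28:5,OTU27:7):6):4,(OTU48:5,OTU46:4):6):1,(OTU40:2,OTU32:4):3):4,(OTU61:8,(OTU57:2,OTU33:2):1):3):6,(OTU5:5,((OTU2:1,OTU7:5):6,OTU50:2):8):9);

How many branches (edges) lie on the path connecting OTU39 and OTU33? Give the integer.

The MRCA of OTU39 and OTU33 is the node subtending ((((OTU39,(OTU28,OTU27)),(OTU48,OTU46)),(OTU40,OTU32)),(OTU61,(OTU57,OTU33))).
From OTU39 up to that node: 4 branches. From OTU33 up to the same node: 3 branches. Total: 4 + 3 = 7.

7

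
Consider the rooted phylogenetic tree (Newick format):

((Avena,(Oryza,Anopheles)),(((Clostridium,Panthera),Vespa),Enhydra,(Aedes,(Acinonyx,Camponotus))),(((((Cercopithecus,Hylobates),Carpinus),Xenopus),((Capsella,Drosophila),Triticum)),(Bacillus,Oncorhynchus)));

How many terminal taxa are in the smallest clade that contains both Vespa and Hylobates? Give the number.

19

The MRCA of Vespa and Hylobates is the root, so the clade is the entire tree.
That clade contains 19 terminal taxa: Acinonyx, Aedes, Anopheles, Avena, Bacillus, Camponotus, Capsella, Carpinus, Cercopithecus, Clostridium, Drosophila, Enhydra, Hylobates, Oncorhynchus, Oryza, Panthera, Triticum, Vespa, Xenopus.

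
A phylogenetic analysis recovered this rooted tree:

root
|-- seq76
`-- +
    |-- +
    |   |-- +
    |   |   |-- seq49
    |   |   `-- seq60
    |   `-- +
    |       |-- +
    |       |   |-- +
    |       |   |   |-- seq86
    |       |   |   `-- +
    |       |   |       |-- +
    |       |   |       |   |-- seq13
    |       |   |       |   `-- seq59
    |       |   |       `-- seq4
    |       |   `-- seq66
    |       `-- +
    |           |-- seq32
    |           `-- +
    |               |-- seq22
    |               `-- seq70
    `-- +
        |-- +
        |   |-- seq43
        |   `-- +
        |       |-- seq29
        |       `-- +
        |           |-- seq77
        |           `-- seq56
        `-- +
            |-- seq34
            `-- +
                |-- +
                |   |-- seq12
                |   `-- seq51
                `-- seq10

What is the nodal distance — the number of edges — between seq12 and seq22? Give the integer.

The MRCA of seq12 and seq22 is the node subtending (((seq49,seq60),(((seq86,((seq13,seq59),seq4)),seq66),(seq32,(seq22,seq70)))),((seq43,(seq29,(seq77,seq56))),(seq34,((seq12,seq51),seq10)))).
From seq12 up to that node: 5 branches. From seq22 up to the same node: 5 branches. Total: 5 + 5 = 10.

10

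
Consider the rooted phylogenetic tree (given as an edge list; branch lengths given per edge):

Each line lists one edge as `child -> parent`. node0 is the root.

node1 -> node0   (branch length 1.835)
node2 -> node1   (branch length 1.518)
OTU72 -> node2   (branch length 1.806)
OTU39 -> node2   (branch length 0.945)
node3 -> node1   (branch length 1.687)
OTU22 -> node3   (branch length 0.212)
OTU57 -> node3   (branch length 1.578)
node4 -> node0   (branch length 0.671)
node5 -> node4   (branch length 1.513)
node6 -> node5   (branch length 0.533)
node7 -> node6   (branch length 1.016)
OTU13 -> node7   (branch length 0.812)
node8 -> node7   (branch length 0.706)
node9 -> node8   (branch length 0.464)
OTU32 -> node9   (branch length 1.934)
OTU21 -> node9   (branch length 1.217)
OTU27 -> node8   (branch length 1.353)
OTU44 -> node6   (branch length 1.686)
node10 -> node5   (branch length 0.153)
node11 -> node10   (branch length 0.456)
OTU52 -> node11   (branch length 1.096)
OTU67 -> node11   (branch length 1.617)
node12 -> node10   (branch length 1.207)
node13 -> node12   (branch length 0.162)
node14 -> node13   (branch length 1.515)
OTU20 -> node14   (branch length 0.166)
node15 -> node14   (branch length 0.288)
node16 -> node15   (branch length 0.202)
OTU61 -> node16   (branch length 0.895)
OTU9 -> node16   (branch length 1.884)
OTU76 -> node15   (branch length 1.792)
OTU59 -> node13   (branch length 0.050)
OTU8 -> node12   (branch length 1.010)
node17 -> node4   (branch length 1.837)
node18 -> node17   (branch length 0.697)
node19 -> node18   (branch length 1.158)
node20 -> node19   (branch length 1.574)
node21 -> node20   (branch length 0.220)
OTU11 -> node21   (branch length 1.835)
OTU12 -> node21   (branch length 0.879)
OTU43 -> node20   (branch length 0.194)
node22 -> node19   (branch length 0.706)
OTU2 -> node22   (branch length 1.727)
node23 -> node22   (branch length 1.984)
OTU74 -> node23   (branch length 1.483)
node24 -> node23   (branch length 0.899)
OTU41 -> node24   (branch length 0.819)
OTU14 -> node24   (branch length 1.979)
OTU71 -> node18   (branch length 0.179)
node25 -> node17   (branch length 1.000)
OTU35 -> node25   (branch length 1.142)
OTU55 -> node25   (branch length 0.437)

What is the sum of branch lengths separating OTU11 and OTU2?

The path runs OTU11 → … → MRCA → … → OTU2; the MRCA is the node subtending (((OTU11,OTU12),OTU43),(OTU2,(OTU74,(OTU41,OTU14)))).
Branch lengths along that path: 1.835 + 0.220 + 1.574 + 0.706 + 1.727 = 6.062.

6.062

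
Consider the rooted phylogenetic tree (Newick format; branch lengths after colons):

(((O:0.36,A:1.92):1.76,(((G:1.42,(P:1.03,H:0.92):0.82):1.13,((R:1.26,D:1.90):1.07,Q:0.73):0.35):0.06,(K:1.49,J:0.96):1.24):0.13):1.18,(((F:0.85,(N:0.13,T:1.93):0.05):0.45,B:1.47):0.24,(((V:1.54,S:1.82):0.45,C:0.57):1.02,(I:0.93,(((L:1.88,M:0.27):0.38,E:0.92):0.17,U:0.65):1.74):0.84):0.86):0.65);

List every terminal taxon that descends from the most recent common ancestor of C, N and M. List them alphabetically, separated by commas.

Tracing C: it sits inside ((V,S),C).
Tracing N: it sits inside (N,T).
Tracing M: it sits inside (L,M).
The smallest clade enclosing all 3 is (((F,(N,T)),B),(((V,S),C),(I,(((L,M),E),U)))); the answer is its 12 terminal taxa in alphabetical order.

B, C, E, F, I, L, M, N, S, T, U, V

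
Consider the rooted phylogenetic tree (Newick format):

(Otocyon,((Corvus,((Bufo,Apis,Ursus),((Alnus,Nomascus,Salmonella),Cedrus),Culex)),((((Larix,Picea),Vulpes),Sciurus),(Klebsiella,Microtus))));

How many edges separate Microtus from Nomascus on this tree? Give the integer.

8

The MRCA of Microtus and Nomascus is the node subtending ((Corvus,((Bufo,Apis,Ursus),((Alnus,Nomascus,Salmonella),Cedrus),Culex)),((((Larix,Picea),Vulpes),Sciurus),(Klebsiella,Microtus))).
From Microtus up to that node: 3 branches. From Nomascus up to the same node: 5 branches. Total: 3 + 5 = 8.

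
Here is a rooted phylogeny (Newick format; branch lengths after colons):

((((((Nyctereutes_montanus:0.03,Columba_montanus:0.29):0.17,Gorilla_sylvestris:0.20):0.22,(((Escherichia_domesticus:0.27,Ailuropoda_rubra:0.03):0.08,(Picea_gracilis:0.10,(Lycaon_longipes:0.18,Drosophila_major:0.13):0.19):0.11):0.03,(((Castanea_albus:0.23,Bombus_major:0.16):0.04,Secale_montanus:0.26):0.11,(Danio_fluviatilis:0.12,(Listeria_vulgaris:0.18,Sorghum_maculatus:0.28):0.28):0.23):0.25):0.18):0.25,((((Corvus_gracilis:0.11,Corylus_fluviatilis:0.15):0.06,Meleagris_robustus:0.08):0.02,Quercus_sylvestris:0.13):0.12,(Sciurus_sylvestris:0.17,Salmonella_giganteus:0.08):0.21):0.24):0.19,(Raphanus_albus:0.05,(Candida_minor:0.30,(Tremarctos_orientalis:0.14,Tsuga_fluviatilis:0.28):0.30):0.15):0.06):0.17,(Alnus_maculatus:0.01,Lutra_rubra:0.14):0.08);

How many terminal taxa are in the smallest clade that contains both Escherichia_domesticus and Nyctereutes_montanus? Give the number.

14

The MRCA of Escherichia_domesticus and Nyctereutes_montanus is the node subtending (((Nyctereutes_montanus,Columba_montanus),Gorilla_sylvestris),(((Escherichia_domesticus,Ailuropoda_rubra),(Picea_gracilis,(Lycaon_longipes,Drosophila_major))),(((Castanea_albus,Bombus_major),Secale_montanus),(Danio_fluviatilis,(Listeria_vulgaris,Sorghum_maculatus))))).
That clade contains 14 terminal taxa: Ailuropoda_rubra, Bombus_major, Castanea_albus, Columba_montanus, Danio_fluviatilis, Drosophila_major, Escherichia_domesticus, Gorilla_sylvestris, Listeria_vulgaris, Lycaon_longipes, Nyctereutes_montanus, Picea_gracilis, Secale_montanus, Sorghum_maculatus.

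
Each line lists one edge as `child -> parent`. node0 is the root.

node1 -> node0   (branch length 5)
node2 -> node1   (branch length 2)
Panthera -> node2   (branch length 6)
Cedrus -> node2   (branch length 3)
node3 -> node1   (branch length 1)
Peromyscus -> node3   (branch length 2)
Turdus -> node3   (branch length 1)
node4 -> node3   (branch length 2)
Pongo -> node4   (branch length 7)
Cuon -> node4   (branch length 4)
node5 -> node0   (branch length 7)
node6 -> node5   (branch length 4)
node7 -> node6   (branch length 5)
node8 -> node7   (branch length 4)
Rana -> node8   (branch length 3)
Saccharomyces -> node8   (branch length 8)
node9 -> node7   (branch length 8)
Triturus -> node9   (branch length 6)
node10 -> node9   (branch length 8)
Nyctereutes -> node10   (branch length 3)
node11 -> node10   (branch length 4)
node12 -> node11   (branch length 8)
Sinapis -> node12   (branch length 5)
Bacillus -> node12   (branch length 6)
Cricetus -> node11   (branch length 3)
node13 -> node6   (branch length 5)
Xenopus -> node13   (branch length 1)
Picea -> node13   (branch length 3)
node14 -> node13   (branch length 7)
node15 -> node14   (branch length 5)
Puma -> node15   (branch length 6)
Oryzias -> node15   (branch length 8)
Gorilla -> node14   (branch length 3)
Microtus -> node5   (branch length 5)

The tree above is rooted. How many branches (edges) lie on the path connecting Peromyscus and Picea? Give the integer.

7

The MRCA of Peromyscus and Picea is the root of the tree.
From Peromyscus up to that node: 3 branches. From Picea up to the same node: 4 branches. Total: 3 + 4 = 7.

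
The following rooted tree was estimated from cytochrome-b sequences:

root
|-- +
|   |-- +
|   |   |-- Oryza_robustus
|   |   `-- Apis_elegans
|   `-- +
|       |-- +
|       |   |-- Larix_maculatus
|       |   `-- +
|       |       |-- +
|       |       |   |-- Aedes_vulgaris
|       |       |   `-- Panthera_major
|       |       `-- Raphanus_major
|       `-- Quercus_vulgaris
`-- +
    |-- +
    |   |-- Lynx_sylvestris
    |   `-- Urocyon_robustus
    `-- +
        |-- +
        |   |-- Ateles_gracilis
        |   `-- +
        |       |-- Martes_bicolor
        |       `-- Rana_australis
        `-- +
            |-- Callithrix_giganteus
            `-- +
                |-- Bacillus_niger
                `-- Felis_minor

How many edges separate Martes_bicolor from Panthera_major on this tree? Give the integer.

11

The MRCA of Martes_bicolor and Panthera_major is the root of the tree.
From Martes_bicolor up to that node: 5 branches. From Panthera_major up to the same node: 6 branches. Total: 5 + 6 = 11.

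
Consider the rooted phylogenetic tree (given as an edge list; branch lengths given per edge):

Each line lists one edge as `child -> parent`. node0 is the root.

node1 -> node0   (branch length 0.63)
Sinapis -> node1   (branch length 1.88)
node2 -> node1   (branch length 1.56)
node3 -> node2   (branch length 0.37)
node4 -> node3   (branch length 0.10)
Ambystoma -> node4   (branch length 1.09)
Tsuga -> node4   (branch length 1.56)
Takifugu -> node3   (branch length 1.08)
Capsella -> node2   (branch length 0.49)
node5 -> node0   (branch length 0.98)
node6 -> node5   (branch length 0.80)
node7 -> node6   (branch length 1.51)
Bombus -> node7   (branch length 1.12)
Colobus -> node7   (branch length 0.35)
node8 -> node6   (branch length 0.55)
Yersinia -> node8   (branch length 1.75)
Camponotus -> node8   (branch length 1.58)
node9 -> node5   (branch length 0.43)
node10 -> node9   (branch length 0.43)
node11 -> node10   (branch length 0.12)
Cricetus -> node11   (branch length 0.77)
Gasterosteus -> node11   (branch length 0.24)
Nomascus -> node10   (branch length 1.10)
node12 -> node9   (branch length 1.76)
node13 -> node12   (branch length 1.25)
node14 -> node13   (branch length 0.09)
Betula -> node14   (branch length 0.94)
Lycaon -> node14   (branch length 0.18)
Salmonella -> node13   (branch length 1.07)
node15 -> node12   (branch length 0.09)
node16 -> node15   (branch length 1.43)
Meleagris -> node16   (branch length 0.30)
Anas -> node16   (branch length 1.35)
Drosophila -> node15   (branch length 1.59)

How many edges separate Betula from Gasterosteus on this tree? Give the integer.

7

The MRCA of Betula and Gasterosteus is the node subtending (((Cricetus,Gasterosteus),Nomascus),(((Betula,Lycaon),Salmonella),((Meleagris,Anas),Drosophila))).
From Betula up to that node: 4 branches. From Gasterosteus up to the same node: 3 branches. Total: 4 + 3 = 7.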